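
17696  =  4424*4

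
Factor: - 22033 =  - 11^1*2003^1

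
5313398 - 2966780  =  2346618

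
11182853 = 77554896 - 66372043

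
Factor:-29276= - 2^2*13^1 *563^1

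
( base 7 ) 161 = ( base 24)3K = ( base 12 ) 78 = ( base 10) 92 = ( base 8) 134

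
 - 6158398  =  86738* (  -  71 ) 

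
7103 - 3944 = 3159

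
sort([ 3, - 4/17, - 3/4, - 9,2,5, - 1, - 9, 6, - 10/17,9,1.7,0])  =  [ -9, - 9, - 1, - 3/4 , - 10/17, - 4/17, 0,1.7,2 , 3,5,6,9 ]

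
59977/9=6664 + 1/9 = 6664.11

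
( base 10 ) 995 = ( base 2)1111100011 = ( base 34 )t9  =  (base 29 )159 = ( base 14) 511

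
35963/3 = 35963/3 =11987.67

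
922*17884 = 16489048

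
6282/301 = 6282/301 =20.87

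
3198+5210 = 8408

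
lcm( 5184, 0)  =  0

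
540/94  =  5 + 35/47 = 5.74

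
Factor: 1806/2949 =2^1 * 7^1 * 43^1*983^(-1) = 602/983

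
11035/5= 2207 =2207.00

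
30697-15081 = 15616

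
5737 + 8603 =14340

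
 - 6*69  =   - 414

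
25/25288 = 25/25288=0.00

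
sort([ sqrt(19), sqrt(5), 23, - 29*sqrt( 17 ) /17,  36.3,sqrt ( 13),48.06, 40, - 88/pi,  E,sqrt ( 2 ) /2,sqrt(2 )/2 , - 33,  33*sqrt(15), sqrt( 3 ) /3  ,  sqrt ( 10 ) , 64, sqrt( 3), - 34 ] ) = [ - 34,-33 ,  -  88/pi, - 29*sqrt( 17 ) /17, sqrt ( 3)/3, sqrt( 2)/2, sqrt(2)/2,sqrt ( 3 ), sqrt (5 ) , E, sqrt( 10), sqrt(13 ) , sqrt(19 ),23,36.3,40, 48.06, 64,  33*sqrt( 15 ) ]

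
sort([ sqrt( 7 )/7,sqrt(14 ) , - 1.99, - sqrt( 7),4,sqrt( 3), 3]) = [-sqrt( 7), - 1.99,sqrt( 7)/7, sqrt(3),3,sqrt( 14),4] 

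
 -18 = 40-58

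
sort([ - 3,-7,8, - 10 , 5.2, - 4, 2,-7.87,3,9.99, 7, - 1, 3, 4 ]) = [ - 10,-7.87,-7,  -  4, - 3, - 1, 2,3,3,4, 5.2,7,8,9.99]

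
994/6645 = 994/6645 = 0.15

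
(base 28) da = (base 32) BM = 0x176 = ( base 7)1043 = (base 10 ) 374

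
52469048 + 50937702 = 103406750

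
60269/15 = 60269/15 = 4017.93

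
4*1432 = 5728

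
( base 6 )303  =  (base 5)421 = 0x6f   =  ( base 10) 111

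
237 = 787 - 550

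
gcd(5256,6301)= 1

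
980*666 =652680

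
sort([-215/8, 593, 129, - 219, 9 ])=[ - 219,  -  215/8 , 9, 129, 593 ]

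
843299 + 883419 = 1726718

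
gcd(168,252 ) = 84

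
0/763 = 0 = 0.00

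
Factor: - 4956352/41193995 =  - 2^6*5^( - 1)*19^( - 1) * 43^1*  199^(-1)*1801^1*2179^( - 1 )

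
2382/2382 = 1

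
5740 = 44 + 5696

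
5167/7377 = 5167/7377 = 0.70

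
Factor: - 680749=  - 680749^1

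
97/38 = 2 + 21/38 = 2.55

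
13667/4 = 13667/4  =  3416.75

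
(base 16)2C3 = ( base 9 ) 865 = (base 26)115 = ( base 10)707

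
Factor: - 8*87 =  - 2^3 * 3^1*29^1 = - 696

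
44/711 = 44/711= 0.06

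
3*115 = 345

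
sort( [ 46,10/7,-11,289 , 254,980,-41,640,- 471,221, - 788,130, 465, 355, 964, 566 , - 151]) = [ - 788, - 471, - 151,-41, -11, 10/7, 46,130,221,254,289,355,465,566,640,964,980 ] 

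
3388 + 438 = 3826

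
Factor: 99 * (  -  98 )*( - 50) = 485100= 2^2*3^2*5^2*7^2*11^1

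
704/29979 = 704/29979 = 0.02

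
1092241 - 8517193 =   -  7424952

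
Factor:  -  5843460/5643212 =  - 1460865/1410803 = -3^1* 5^1 * 7^1 * 13913^1*1410803^( -1)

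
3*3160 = 9480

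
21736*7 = 152152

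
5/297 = 5/297 = 0.02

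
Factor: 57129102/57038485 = 2^1*3^2*5^( - 1 )*7^( - 1) * 17^(-2)*23^1*5639^( - 1) * 137993^1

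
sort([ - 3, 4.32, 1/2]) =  [ - 3, 1/2,4.32 ] 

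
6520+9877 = 16397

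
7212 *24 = 173088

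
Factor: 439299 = 3^2 * 7^1 * 19^1 * 367^1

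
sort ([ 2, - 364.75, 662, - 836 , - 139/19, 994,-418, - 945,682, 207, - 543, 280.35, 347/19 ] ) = [-945, - 836, - 543,  -  418, - 364.75, - 139/19,2,347/19,207,280.35,  662,682,994 ]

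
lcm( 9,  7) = 63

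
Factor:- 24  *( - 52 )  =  1248 = 2^5*3^1*13^1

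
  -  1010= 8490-9500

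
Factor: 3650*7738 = 28243700=2^2*5^2*53^1*73^2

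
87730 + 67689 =155419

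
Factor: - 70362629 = -70362629^1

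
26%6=2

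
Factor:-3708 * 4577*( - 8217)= 139454946972 = 2^2*3^4*11^1*23^1*83^1*103^1*199^1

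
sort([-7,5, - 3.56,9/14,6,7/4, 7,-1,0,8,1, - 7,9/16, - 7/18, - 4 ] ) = [ - 7, - 7, - 4 , - 3.56 , - 1, -7/18,0,9/16,  9/14,  1,  7/4,5, 6,  7,8 ]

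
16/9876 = 4/2469 = 0.00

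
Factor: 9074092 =2^2*1303^1*1741^1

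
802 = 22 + 780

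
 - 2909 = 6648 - 9557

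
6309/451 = 6309/451 = 13.99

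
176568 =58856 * 3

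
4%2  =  0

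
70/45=14/9   =  1.56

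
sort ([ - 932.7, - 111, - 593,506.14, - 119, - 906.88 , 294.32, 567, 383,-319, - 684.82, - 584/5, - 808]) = [-932.7 , - 906.88, - 808,-684.82, - 593, - 319, - 119, - 584/5, - 111,294.32,383,506.14,567]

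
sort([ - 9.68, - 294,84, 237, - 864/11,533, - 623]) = [-623, - 294, - 864/11, - 9.68,84 , 237, 533]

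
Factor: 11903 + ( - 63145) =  - 2^1*25621^1 =- 51242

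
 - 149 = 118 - 267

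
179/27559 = 179/27559= 0.01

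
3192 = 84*38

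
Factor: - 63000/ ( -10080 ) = 2^( - 2 )*5^2 = 25/4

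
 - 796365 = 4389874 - 5186239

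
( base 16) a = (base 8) 12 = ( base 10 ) 10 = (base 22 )a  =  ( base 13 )A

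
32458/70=16229/35 = 463.69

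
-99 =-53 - 46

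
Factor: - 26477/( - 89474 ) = 2^(-1)*7^( - 2)* 29^1 = 29/98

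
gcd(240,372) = 12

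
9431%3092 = 155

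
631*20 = 12620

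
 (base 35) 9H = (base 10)332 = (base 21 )fh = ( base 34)9q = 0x14C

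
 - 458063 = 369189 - 827252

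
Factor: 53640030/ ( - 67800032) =-2^(  -  4)*3^1 * 5^1*97^1*18433^1*2118751^( - 1 ) = -26820015/33900016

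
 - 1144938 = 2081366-3226304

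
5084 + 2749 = 7833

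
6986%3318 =350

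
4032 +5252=9284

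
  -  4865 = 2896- 7761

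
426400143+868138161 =1294538304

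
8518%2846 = 2826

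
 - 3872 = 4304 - 8176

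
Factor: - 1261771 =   -  7^1*19^1 * 53^1*179^1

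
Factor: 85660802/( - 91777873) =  - 2^1* 11^( -1)*59^1*67^(-1)*124529^(-1)*725939^1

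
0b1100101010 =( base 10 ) 810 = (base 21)1HC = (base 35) n5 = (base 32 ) pa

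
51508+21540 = 73048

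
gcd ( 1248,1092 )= 156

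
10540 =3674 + 6866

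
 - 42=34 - 76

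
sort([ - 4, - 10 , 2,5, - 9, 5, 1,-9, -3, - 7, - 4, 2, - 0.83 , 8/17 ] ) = [ - 10, - 9, - 9,  -  7,-4, - 4, - 3 , - 0.83,8/17,1,2,2,5,  5]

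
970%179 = 75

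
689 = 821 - 132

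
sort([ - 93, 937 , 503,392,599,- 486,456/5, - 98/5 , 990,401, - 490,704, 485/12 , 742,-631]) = [-631,- 490, - 486, - 93 ,-98/5,  485/12, 456/5, 392, 401, 503, 599,704, 742, 937 , 990] 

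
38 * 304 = 11552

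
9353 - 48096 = -38743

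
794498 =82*9689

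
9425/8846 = 9425/8846= 1.07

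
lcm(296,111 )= 888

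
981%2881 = 981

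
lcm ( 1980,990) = 1980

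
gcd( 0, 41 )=41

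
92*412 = 37904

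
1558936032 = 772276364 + 786659668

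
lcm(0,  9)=0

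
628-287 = 341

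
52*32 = 1664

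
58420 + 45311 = 103731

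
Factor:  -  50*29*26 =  - 2^2*5^2*13^1 * 29^1 = - 37700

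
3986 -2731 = 1255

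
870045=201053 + 668992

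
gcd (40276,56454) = 2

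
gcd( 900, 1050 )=150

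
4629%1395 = 444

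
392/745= 392/745 = 0.53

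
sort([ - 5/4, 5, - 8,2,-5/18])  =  [-8,  -  5/4,  -  5/18 , 2, 5]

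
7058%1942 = 1232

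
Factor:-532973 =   -  7^2*73^1*149^1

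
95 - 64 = 31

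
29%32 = 29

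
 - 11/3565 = -1+3554/3565 = -0.00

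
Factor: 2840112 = 2^4*3^2*11^2*163^1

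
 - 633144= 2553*( -248) 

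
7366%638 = 348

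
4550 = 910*5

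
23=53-30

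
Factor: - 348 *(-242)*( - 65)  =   - 2^3*3^1*5^1  *11^2*13^1*29^1 = -5474040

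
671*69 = 46299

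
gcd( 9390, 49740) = 30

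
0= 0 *2665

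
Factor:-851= - 23^1* 37^1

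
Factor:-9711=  - 3^2 * 13^1*83^1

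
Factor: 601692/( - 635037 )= - 2^2 *7^1*29^1*857^( - 1) =- 812/857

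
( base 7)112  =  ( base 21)2g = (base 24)2A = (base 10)58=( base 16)3a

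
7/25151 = 1/3593 = 0.00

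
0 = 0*9415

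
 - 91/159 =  - 91/159 = - 0.57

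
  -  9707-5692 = -15399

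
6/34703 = 6/34703  =  0.00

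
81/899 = 81/899 = 0.09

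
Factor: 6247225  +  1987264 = 479^1*17191^1 = 8234489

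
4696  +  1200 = 5896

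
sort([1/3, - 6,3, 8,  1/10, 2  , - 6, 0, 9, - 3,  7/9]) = [ - 6,-6, - 3,0,  1/10, 1/3, 7/9,2,  3, 8, 9 ] 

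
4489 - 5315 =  -826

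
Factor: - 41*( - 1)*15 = 3^1*5^1*41^1 = 615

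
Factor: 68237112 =2^3*3^1*2843213^1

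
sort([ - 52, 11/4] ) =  [ - 52,11/4] 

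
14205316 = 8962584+5242732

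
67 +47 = 114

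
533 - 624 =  - 91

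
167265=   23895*7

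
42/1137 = 14/379= 0.04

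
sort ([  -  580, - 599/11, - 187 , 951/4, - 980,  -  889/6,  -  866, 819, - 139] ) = [ - 980,-866, - 580, - 187, - 889/6, - 139, - 599/11, 951/4, 819 ]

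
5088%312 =96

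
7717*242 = 1867514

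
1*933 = 933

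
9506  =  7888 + 1618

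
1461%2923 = 1461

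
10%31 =10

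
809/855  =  809/855 = 0.95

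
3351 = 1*3351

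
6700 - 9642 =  - 2942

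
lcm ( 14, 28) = 28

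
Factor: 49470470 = 2^1*5^1*7^1*23^1*30727^1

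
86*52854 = 4545444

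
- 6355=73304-79659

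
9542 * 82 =782444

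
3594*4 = 14376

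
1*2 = 2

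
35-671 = - 636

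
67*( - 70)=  - 4690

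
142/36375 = 142/36375 = 0.00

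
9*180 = 1620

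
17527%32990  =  17527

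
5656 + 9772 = 15428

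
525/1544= 525/1544 = 0.34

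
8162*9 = 73458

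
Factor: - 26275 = -5^2 * 1051^1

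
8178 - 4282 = 3896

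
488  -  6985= - 6497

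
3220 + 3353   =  6573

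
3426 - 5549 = -2123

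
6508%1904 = 796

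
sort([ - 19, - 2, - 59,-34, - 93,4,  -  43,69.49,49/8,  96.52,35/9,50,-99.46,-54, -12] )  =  [ - 99.46, - 93, - 59, - 54,  -  43 ,  -  34, - 19,  -  12, - 2, 35/9, 4,49/8, 50,  69.49 , 96.52] 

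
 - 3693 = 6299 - 9992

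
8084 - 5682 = 2402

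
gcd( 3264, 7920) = 48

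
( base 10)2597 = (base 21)5ie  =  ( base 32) 2H5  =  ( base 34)28D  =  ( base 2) 101000100101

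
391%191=9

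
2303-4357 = -2054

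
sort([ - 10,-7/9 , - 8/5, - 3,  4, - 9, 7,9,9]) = [ - 10, - 9,- 3,- 8/5,  -  7/9,4,7, 9, 9]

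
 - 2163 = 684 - 2847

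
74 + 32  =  106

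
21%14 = 7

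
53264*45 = 2396880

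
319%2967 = 319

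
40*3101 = 124040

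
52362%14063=10173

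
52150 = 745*70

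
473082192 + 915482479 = 1388564671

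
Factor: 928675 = 5^2*11^2*307^1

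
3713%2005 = 1708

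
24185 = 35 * 691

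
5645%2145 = 1355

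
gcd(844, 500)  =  4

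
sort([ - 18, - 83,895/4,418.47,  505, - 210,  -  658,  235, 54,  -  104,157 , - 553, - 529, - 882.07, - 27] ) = [ - 882.07,-658, - 553,-529, - 210, - 104, - 83, - 27, - 18,54,157,895/4, 235,418.47 , 505] 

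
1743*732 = 1275876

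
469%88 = 29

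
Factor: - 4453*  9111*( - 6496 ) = 2^5*3^1*7^1*29^1*61^1*73^1*3037^1 = 263551054368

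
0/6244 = 0 = 0.00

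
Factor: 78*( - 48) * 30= - 2^6 * 3^3 * 5^1 * 13^1= - 112320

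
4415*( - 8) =-35320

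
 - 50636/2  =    -  25318 = - 25318.00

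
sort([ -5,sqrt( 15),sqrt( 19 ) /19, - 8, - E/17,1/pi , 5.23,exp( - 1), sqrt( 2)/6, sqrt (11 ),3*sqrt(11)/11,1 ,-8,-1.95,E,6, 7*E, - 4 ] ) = [ - 8, - 8, - 5, -4,- 1.95,-E/17,sqrt( 19) /19,sqrt( 2)/6, 1/pi,exp( - 1),3*sqrt(11 )/11 , 1, E,sqrt( 11) , sqrt ( 15),5.23, 6,7 * E ]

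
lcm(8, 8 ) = 8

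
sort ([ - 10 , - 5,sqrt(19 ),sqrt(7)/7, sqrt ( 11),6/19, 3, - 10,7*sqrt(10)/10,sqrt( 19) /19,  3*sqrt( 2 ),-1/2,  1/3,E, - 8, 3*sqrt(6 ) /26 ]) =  [- 10,  -  10,-8 , - 5,-1/2, sqrt(19)/19,3 *sqrt(6)/26,  6/19,1/3, sqrt (7) /7,  7 * sqrt(10)/10,E, 3, sqrt(11 ),  3*sqrt(2 ),sqrt( 19) ]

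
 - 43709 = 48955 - 92664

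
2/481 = 2/481  =  0.00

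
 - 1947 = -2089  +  142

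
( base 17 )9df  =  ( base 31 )2TG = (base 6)21045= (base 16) B15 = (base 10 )2837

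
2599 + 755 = 3354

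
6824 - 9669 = - 2845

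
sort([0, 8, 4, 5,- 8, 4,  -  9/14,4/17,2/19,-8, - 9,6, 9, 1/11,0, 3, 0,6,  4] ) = [ - 9, - 8, - 8, - 9/14, 0 , 0,  0,  1/11,2/19,  4/17,3,4, 4, 4,5,  6, 6, 8, 9] 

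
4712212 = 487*9676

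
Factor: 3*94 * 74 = 2^2 *3^1 * 37^1*47^1 = 20868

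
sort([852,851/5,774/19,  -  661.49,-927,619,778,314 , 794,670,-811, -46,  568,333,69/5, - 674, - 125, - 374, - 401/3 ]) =[ - 927, -811,-674, - 661.49,-374, - 401/3, - 125, - 46,69/5,  774/19 , 851/5,  314,  333,568, 619 , 670, 778, 794, 852] 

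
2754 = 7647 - 4893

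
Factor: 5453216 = 2^5*170413^1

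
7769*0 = 0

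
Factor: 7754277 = 3^1*97^1*26647^1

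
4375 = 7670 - 3295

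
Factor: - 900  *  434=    - 390600 = -2^3*3^2*5^2*7^1* 31^1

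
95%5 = 0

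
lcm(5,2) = 10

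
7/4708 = 7/4708 = 0.00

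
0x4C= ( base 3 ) 2211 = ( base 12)64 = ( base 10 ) 76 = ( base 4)1030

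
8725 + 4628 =13353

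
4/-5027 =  - 1 + 5023/5027  =  - 0.00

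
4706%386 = 74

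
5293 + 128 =5421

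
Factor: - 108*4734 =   -  511272 = - 2^3*3^5 * 263^1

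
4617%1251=864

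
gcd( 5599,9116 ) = 1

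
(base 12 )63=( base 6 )203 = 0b1001011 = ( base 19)3I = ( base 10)75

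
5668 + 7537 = 13205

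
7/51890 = 7/51890  =  0.00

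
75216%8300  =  516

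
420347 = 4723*89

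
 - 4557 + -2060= - 6617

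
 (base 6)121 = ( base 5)144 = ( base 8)61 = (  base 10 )49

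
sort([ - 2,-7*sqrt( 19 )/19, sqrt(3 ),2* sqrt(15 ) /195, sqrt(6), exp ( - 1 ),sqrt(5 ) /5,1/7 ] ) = [  -  2,  -  7*sqrt(19 ) /19,  2*sqrt(15)/195,  1/7,exp(  -  1 ) , sqrt(5 ) /5,sqrt ( 3),sqrt (6)]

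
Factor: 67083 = 3^1* 59^1*379^1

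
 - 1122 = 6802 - 7924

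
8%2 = 0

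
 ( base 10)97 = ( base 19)52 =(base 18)57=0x61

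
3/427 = 3/427 = 0.01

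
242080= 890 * 272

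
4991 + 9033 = 14024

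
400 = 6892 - 6492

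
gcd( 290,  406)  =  58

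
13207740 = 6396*2065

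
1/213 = 1/213 = 0.00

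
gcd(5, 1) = 1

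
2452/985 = 2452/985 = 2.49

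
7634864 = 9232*827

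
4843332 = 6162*786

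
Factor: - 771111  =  -3^2*11^1 * 7789^1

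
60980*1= 60980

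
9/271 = 9/271 =0.03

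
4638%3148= 1490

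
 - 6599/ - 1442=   4 + 831/1442 = 4.58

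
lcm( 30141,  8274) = 421974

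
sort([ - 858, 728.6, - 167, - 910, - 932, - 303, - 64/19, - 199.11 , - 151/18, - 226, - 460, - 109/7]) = [ - 932, -910, - 858, - 460, - 303, - 226, - 199.11, - 167, - 109/7, - 151/18, - 64/19, 728.6 ] 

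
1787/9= 198  +  5/9 = 198.56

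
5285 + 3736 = 9021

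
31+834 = 865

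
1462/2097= 1462/2097 = 0.70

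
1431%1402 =29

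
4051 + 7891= 11942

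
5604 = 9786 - 4182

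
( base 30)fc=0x1ce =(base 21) 110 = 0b111001110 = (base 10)462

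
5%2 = 1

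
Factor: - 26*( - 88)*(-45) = - 102960 = - 2^4*3^2*5^1*11^1*13^1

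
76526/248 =308 + 71/124 = 308.57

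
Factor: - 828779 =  - 7^1 * 197^1*601^1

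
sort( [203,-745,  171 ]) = [ - 745, 171, 203]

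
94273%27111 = 12940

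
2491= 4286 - 1795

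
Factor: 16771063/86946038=2^( - 1)* 83^1*409^(  -  1)*106291^( -1 )*202061^1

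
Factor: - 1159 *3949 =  - 11^1 * 19^1*61^1*359^1 = - 4576891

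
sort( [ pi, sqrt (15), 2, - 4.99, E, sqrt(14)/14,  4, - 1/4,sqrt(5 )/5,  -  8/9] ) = [ - 4.99, - 8/9, - 1/4, sqrt( 14 )/14, sqrt(5 ) /5,2, E, pi, sqrt( 15 ),4]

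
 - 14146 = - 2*7073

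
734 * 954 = 700236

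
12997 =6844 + 6153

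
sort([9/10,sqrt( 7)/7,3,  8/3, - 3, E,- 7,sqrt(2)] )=[ - 7,  -  3,sqrt( 7)/7, 9/10, sqrt(2), 8/3, E, 3] 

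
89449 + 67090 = 156539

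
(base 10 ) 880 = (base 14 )46c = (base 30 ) TA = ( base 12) 614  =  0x370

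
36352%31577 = 4775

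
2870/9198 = 205/657 = 0.31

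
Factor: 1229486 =2^1 *614743^1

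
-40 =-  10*4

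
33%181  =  33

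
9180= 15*612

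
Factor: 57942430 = 2^1* 5^1*7^1 *13^1*41^1*1553^1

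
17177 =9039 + 8138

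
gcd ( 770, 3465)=385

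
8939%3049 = 2841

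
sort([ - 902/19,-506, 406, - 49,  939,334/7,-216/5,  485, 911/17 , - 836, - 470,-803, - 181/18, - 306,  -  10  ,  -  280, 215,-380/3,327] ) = [ -836, - 803, - 506,-470, - 306, - 280,-380/3, - 49,-902/19 ,-216/5, - 181/18, - 10,334/7,911/17,215,327, 406, 485, 939 ]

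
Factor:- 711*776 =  - 2^3*3^2*79^1*97^1=- 551736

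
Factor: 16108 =2^2*4027^1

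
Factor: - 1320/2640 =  - 1/2 = -2^(-1) 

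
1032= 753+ 279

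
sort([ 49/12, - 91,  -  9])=[-91,-9, 49/12] 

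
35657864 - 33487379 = 2170485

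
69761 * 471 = 32857431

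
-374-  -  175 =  - 199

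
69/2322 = 23/774 = 0.03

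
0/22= 0 = 0.00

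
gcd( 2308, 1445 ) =1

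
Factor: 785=5^1*157^1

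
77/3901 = 77/3901  =  0.02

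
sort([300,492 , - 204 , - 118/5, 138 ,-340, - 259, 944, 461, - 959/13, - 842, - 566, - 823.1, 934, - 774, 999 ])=[ - 842, - 823.1, - 774, - 566, - 340, - 259 , - 204, - 959/13, - 118/5, 138,300, 461, 492, 934,944 , 999] 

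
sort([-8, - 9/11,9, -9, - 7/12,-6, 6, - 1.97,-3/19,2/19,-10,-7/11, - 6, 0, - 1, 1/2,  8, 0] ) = [ - 10,-9, - 8,-6,-6 , - 1.97, - 1, - 9/11 , - 7/11,-7/12 ,-3/19, 0,0,  2/19, 1/2, 6,8,9] 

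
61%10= 1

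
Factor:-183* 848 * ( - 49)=2^4*3^1*7^2 * 53^1*61^1 =7604016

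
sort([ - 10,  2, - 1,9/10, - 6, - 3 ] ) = [ - 10, - 6, - 3, - 1,9/10,2]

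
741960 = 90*8244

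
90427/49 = 90427/49 = 1845.45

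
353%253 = 100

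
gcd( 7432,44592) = 7432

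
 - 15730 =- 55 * 286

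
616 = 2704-2088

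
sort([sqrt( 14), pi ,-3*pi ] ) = [  -  3 *pi , pi, sqrt(14 )]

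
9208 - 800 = 8408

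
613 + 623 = 1236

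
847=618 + 229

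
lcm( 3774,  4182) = 154734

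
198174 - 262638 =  - 64464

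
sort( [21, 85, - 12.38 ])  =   [- 12.38,21,85 ] 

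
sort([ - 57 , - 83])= [ - 83, - 57 ]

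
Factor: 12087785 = 5^1*2417557^1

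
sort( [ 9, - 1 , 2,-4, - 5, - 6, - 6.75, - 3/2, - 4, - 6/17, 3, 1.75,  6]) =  [ - 6.75, - 6, - 5 , - 4, - 4,- 3/2 , - 1, - 6/17,1.75,2,3, 6,  9] 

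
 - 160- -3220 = 3060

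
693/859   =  693/859 =0.81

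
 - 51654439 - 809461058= - 861115497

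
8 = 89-81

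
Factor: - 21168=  - 2^4*3^3*7^2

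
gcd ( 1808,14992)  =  16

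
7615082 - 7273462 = 341620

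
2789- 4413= - 1624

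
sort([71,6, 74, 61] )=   [6,61 , 71,  74 ] 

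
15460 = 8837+6623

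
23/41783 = 23/41783 = 0.00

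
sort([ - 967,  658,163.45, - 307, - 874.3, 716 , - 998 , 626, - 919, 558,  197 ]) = [ - 998, - 967, - 919,  -  874.3, - 307, 163.45, 197,558,626 , 658,716 ]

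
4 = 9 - 5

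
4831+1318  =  6149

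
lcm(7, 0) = 0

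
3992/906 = 4  +  184/453 =4.41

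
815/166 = 815/166= 4.91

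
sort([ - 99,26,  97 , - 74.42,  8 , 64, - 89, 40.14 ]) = [ - 99, - 89,  -  74.42,8,26 , 40.14,64,97 ]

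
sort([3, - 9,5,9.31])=[ - 9,3,5,9.31 ] 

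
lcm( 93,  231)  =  7161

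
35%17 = 1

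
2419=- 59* ( - 41)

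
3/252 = 1/84 = 0.01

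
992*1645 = 1631840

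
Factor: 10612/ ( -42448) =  - 1/4 = -  2^ ( - 2 )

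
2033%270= 143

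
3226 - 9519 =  - 6293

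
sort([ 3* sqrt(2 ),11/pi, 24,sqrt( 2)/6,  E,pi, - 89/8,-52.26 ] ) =[ - 52.26,-89/8, sqrt( 2 )/6,E, pi,  11/pi,3*sqrt( 2),24 ]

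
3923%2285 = 1638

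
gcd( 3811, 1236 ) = 103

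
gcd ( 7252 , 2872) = 4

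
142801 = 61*2341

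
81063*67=5431221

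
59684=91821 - 32137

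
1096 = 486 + 610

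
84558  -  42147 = 42411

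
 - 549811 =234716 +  -784527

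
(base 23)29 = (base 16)37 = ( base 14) 3d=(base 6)131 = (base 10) 55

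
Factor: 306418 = 2^1*7^1 * 43^1*509^1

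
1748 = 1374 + 374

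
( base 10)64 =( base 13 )4c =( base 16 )40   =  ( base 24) 2g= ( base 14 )48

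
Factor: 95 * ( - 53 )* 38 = -2^1*5^1*19^2 * 53^1  =  -191330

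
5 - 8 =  - 3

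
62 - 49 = 13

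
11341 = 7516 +3825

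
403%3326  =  403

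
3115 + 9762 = 12877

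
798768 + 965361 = 1764129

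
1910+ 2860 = 4770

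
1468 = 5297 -3829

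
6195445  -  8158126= -1962681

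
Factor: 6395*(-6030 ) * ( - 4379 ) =2^1*3^2*5^2 *29^1*67^1*151^1*1279^1 = 168862341150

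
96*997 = 95712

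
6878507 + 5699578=12578085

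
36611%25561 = 11050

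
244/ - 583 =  - 244/583 = - 0.42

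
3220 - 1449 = 1771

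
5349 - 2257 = 3092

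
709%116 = 13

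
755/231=755/231 = 3.27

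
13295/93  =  142 + 89/93 =142.96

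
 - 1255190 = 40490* ( - 31)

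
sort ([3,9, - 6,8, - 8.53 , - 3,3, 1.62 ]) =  [ - 8.53  ,- 6, - 3,  1.62,3,3, 8,9]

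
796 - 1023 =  - 227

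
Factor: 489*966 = 2^1*3^2*7^1*23^1*163^1= 472374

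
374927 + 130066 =504993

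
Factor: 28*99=2^2 * 3^2*7^1*11^1 =2772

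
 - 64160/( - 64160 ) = 1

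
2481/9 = 275 + 2/3 = 275.67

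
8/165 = 8/165 = 0.05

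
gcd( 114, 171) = 57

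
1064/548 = 1 + 129/137=1.94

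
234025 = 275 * 851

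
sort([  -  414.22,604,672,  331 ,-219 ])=[ - 414.22, - 219,331,604,672]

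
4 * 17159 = 68636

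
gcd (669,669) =669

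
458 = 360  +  98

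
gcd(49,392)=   49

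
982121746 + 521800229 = 1503921975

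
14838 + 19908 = 34746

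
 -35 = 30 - 65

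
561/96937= 561/96937 = 0.01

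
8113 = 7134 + 979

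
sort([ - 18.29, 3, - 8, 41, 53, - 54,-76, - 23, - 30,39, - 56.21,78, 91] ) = [-76,  -  56.21 , - 54,-30, - 23,-18.29,-8,3,39, 41,53 , 78,91 ] 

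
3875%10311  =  3875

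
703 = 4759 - 4056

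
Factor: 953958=2^1*3^1*158993^1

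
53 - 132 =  - 79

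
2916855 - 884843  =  2032012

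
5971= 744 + 5227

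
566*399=225834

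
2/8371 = 2/8371 =0.00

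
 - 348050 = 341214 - 689264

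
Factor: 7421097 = 3^1 * 467^1 *5297^1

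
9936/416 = 621/26 = 23.88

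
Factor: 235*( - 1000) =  -2^3 *5^4*47^1 = - 235000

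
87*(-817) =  - 71079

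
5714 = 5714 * 1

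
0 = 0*1524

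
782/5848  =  23/172 =0.13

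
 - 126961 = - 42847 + -84114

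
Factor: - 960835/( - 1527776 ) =2^( - 5)*5^1*41^1*43^1 *109^1*47743^(-1) 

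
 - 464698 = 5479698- 5944396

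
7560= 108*70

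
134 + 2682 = 2816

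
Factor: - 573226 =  - 2^1*286613^1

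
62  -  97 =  - 35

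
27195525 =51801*525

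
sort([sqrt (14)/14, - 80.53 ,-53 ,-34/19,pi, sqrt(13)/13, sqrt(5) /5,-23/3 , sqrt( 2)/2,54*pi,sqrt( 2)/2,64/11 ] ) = [ - 80.53, - 53,-23/3, -34/19,sqrt( 14) /14,sqrt(13)/13,sqrt(5 )/5,sqrt( 2 ) /2,sqrt ( 2)/2,pi , 64/11,54*pi ] 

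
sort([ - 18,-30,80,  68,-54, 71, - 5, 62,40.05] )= [ - 54,-30, - 18,  -  5, 40.05, 62,68, 71, 80]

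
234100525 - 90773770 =143326755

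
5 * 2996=14980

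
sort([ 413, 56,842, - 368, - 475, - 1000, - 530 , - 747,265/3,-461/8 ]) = [ - 1000, - 747, - 530,-475, - 368,-461/8,56,265/3,413,842]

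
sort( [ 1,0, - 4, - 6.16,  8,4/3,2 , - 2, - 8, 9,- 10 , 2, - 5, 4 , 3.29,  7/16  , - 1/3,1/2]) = [ - 10, - 8 , -6.16, - 5, - 4 , - 2, - 1/3,0 , 7/16, 1/2, 1,4/3 , 2,2,3.29,4,  8,  9 ]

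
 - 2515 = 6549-9064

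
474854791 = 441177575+33677216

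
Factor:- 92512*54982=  - 2^6*7^2*37^1*59^1*743^1 = - 5086494784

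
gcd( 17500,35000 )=17500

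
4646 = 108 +4538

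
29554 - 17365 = 12189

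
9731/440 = 22  +  51/440=22.12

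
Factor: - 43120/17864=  - 2^1*5^1*7^1*29^ ( -1) = - 70/29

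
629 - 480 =149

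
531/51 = 177/17 = 10.41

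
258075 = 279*925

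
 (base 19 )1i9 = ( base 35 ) KC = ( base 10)712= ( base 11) 598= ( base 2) 1011001000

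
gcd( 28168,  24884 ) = 4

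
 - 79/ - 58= 1 + 21/58 = 1.36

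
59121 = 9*6569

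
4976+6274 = 11250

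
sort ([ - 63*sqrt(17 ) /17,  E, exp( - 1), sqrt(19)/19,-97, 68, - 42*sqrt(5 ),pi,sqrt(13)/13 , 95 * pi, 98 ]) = [-97, - 42*sqrt ( 5 ), - 63*sqrt(17 )/17,sqrt (19)/19,sqrt(13)/13,exp(-1 ), E, pi,68, 98, 95*pi]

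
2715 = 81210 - 78495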